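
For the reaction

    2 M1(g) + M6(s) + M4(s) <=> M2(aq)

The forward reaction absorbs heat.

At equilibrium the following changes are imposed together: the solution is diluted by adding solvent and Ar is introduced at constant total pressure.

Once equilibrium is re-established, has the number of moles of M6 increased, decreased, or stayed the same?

Dilution lowers every aqueous concentration by the same factor. Δn_aq = 1 − 0 = +1, so the system shifts toward the side with more dissolved moles — to the right.
Adding inert gas at constant total pressure expands the volume and lowers every reacting partial pressure. With Δn_gas = 0 − 2 = -2, Q moves away from K toward the side with fewer gas moles, so the system shifts toward the side with more gas moles — to the left.
The two effects oppose each other, so the net shift — and hence the change in M6 — cannot be determined from the given information.

cannot be determined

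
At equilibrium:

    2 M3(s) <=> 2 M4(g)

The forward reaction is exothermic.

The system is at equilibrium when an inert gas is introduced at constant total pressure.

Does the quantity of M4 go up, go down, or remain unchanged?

increases

Adding inert gas at constant total pressure expands the volume and lowers every reacting partial pressure. With Δn_gas = 2 − 0 = +2, Q moves away from K toward the side with fewer gas moles, so the system shifts toward the side with more gas moles — to the right.
The net shift is to the right. M4 is a product, so its amount increases.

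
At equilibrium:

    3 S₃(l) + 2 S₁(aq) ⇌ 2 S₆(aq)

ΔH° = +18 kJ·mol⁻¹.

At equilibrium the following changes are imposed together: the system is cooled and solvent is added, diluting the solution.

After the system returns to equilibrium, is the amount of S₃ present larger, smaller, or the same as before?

The forward reaction is endothermic. Lowering T favours the exothermic direction — shift to the left.
Dilution scales every aqueous concentration by the same factor. Δn_aq = 2 − 2 = 0, so Q is unchanged — no shift.
The net shift is to the left. S₃ is a reactant, so its amount increases.

increases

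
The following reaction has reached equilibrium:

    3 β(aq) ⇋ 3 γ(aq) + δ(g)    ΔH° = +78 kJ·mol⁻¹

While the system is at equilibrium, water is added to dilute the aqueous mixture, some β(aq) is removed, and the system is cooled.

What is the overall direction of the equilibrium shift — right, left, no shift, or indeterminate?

left

Dilution scales every aqueous concentration by the same factor. Δn_aq = 3 − 3 = 0, so Q is unchanged — no shift.
Removing β (aq), a reactant, drives the reaction to the left.
The forward reaction is endothermic. Lowering T favours the exothermic direction — shift to the left.
Only the nonzero effect(s) matter; the net shift is to the left.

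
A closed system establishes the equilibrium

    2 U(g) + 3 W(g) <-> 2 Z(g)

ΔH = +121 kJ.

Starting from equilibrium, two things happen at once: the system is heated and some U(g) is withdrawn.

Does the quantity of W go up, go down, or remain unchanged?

cannot be determined

The forward reaction is endothermic. Raising T favours the endothermic direction — shift to the right.
Removing U (g), a reactant, drives the reaction to the left.
The two effects oppose each other, so the net shift — and hence the change in W — cannot be determined from the given information.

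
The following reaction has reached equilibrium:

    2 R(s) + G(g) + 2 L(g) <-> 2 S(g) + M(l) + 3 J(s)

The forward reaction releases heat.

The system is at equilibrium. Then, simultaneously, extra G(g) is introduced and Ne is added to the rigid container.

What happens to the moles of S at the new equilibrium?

increases

Adding G (g), a reactant, drives the reaction to the right.
At constant volume, adding an inert gas leaves every reacting species' partial pressure unchanged, so Q is unchanged — no shift from this change.
The net shift is to the right. S is a product, so its amount increases.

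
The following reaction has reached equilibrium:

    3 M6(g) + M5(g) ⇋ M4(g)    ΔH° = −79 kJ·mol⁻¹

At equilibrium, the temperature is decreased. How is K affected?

K depends on temperature via the van 't Hoff relation. The forward reaction is exothermic, so lowering T increases K.

increases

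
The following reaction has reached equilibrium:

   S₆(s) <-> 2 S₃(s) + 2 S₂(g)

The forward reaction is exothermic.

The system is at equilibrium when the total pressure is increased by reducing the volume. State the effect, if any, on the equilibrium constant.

The equilibrium constant depends only on temperature. This perturbation may move the position of equilibrium, but since T is unchanged, K itself is unchanged.

unchanged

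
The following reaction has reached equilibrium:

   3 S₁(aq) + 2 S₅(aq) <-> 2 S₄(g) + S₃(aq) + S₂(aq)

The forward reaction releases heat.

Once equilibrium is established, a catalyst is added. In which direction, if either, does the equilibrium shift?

no shift

A catalyst speeds both forward and reverse rates equally; it changes neither Q nor K — no shift from this change.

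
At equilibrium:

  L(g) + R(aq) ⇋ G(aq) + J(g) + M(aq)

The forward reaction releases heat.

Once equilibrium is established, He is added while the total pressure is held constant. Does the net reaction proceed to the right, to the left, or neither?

Adding inert gas at constant total pressure expands the volume, scaling every reacting partial pressure by the same factor. Δn_gas = 1 − 1 = 0, so Q is unchanged — no shift.

no shift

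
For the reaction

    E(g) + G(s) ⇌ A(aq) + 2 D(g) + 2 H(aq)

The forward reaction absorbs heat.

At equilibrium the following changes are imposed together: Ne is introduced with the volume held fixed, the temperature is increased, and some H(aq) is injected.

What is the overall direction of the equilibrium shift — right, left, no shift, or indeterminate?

cannot be determined

At constant volume, adding an inert gas leaves every reacting species' partial pressure unchanged, so Q is unchanged — no shift from this change.
The forward reaction is endothermic. Raising T favours the endothermic direction — shift to the right.
Adding H (aq), a product, drives the reaction to the left.
The individual effects push in opposite directions; without quantitative information the net direction cannot be determined.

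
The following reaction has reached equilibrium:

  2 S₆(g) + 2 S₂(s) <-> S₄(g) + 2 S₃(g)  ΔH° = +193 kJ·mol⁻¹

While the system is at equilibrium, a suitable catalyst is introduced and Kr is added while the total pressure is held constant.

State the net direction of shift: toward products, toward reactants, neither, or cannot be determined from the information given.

A catalyst speeds both forward and reverse rates equally; it changes neither Q nor K — no shift from this change.
Adding inert gas at constant total pressure expands the volume and lowers every reacting partial pressure. With Δn_gas = 3 − 2 = +1, Q moves away from K toward the side with fewer gas moles, so the system shifts toward the side with more gas moles — to the right.
Only the nonzero effect(s) matter; the net shift is to the right.

right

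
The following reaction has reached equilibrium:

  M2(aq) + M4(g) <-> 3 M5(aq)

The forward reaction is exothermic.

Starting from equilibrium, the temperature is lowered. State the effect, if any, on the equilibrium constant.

increases

K depends on temperature via the van 't Hoff relation. The forward reaction is exothermic, so lowering T increases K.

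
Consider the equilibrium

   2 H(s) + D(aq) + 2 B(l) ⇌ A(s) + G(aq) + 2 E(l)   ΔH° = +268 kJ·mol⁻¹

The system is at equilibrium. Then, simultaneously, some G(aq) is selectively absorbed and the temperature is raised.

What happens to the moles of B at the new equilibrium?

Removing G (aq), a product, drives the reaction to the right.
The forward reaction is endothermic. Raising T favours the endothermic direction — shift to the right.
The net shift is to the right. B is a reactant, so its amount decreases.

decreases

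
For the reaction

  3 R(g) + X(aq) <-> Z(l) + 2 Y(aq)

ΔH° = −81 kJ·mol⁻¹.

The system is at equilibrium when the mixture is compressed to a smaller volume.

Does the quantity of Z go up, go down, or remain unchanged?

increases

Gas moles: reactants 3, products 0 (Δn_gas = -3). Compression shifts the system toward the side with fewer moles of gas — to the right.
The net shift is to the right. Z is a product, so its amount increases.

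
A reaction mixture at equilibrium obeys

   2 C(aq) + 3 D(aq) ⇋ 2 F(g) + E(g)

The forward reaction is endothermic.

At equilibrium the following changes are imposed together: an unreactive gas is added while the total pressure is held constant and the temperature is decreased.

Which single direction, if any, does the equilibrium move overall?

Adding inert gas at constant total pressure expands the volume and lowers every reacting partial pressure. With Δn_gas = 3 − 0 = +3, Q moves away from K toward the side with fewer gas moles, so the system shifts toward the side with more gas moles — to the right.
The forward reaction is endothermic. Lowering T favours the exothermic direction — shift to the left.
The individual effects push in opposite directions; without quantitative information the net direction cannot be determined.

cannot be determined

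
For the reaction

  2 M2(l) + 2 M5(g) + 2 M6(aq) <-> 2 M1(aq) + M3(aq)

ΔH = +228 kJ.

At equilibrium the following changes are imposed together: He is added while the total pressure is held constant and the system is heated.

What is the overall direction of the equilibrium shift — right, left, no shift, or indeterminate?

Adding inert gas at constant total pressure expands the volume and lowers every reacting partial pressure. With Δn_gas = 0 − 2 = -2, Q moves away from K toward the side with fewer gas moles, so the system shifts toward the side with more gas moles — to the left.
The forward reaction is endothermic. Raising T favours the endothermic direction — shift to the right.
The individual effects push in opposite directions; without quantitative information the net direction cannot be determined.

cannot be determined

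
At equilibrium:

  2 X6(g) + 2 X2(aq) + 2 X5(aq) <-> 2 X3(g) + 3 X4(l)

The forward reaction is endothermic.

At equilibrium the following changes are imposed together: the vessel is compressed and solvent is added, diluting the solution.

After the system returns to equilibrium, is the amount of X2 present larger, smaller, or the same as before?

increases

Gas moles: reactants 2, products 2. Δn_gas = 0, so a volume change leaves Q equal to K — no shift from this change.
Dilution lowers every aqueous concentration by the same factor. Δn_aq = 0 − 4 = -4, so the system shifts toward the side with more dissolved moles — to the left.
The net shift is to the left. X2 is a reactant, so its amount increases.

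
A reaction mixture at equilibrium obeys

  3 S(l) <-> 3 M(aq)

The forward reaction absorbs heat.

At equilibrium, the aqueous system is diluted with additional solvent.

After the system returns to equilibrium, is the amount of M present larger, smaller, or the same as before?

increases

Dilution lowers every aqueous concentration by the same factor. Δn_aq = 3 − 0 = +3, so the system shifts toward the side with more dissolved moles — to the right.
The net shift is to the right. M is a product, so its amount increases.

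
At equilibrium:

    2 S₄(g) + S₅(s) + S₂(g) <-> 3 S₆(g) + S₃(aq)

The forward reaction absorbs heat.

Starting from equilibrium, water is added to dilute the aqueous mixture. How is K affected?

The equilibrium constant depends only on temperature. This perturbation may move the position of equilibrium, but since T is unchanged, K itself is unchanged.

unchanged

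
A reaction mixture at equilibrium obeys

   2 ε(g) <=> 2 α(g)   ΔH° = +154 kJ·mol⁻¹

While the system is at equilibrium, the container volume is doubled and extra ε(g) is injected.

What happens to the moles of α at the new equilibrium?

increases

Gas moles: reactants 2, products 2. Δn_gas = 0, so a volume change leaves Q equal to K — no shift from this change.
Adding ε (g), a reactant, drives the reaction to the right.
The net shift is to the right. α is a product, so its amount increases.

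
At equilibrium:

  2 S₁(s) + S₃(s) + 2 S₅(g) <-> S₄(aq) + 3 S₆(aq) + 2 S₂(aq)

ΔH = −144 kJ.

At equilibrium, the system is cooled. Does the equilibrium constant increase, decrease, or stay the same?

increases

K depends on temperature via the van 't Hoff relation. The forward reaction is exothermic, so lowering T increases K.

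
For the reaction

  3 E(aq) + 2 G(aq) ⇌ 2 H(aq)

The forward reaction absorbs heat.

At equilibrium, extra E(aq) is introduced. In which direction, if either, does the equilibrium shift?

Adding E (aq), a reactant, drives the reaction to the right.

right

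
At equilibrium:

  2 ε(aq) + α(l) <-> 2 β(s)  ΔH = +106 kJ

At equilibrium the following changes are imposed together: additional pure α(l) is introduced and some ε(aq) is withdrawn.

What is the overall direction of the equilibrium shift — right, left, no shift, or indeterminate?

α is a pure liquid; its activity is 1 regardless of amount, so Q is unaffected — no shift from this change.
Removing ε (aq), a reactant, drives the reaction to the left.
Only the nonzero effect(s) matter; the net shift is to the left.

left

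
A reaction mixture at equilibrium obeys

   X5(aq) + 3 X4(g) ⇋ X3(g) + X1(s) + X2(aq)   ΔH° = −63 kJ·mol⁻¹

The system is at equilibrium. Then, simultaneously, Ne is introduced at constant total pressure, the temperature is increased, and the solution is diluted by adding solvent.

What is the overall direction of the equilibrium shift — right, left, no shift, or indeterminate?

Adding inert gas at constant total pressure expands the volume and lowers every reacting partial pressure. With Δn_gas = 1 − 3 = -2, Q moves away from K toward the side with fewer gas moles, so the system shifts toward the side with more gas moles — to the left.
The forward reaction is exothermic. Raising T favours the endothermic direction — shift to the left.
Dilution scales every aqueous concentration by the same factor. Δn_aq = 1 − 1 = 0, so Q is unchanged — no shift.
Only the nonzero effect(s) matter; the net shift is to the left.

left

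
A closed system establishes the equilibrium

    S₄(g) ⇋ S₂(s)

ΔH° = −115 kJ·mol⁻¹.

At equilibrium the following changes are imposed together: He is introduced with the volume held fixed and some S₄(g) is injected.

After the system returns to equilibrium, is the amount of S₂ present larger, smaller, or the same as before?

At constant volume, adding an inert gas leaves every reacting species' partial pressure unchanged, so Q is unchanged — no shift from this change.
Adding S₄ (g), a reactant, drives the reaction to the right.
The net shift is to the right. S₂ is a product, so its amount increases.

increases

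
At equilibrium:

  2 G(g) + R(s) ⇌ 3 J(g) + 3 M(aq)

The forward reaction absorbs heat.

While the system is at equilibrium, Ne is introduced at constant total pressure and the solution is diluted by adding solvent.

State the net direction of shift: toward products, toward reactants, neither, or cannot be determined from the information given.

right

Adding inert gas at constant total pressure expands the volume and lowers every reacting partial pressure. With Δn_gas = 3 − 2 = +1, Q moves away from K toward the side with fewer gas moles, so the system shifts toward the side with more gas moles — to the right.
Dilution lowers every aqueous concentration by the same factor. Δn_aq = 3 − 0 = +3, so the system shifts toward the side with more dissolved moles — to the right.
All effects act in the same direction — net shift to the right.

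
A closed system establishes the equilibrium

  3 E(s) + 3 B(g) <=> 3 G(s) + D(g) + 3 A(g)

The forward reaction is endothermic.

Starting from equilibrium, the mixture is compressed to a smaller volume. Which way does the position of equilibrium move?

Gas moles: reactants 3, products 4 (Δn_gas = +1). Compression shifts the system toward the side with fewer moles of gas — to the left.

left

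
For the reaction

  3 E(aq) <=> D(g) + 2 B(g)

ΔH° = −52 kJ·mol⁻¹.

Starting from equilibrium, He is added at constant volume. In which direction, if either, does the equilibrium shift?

no shift

At constant volume, adding an inert gas leaves every reacting species' partial pressure unchanged, so Q is unchanged — no shift from this change.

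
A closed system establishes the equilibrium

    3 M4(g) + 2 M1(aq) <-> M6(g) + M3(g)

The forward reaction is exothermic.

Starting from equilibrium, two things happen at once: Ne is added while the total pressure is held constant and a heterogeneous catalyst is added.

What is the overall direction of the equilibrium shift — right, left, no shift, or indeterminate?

Adding inert gas at constant total pressure expands the volume and lowers every reacting partial pressure. With Δn_gas = 2 − 3 = -1, Q moves away from K toward the side with fewer gas moles, so the system shifts toward the side with more gas moles — to the left.
A catalyst speeds both forward and reverse rates equally; it changes neither Q nor K — no shift from this change.
Only the nonzero effect(s) matter; the net shift is to the left.

left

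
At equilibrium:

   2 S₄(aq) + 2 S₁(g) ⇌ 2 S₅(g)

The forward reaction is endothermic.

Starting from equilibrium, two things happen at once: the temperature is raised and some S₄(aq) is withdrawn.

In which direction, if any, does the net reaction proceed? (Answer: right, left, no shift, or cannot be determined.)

The forward reaction is endothermic. Raising T favours the endothermic direction — shift to the right.
Removing S₄ (aq), a reactant, drives the reaction to the left.
The individual effects push in opposite directions; without quantitative information the net direction cannot be determined.

cannot be determined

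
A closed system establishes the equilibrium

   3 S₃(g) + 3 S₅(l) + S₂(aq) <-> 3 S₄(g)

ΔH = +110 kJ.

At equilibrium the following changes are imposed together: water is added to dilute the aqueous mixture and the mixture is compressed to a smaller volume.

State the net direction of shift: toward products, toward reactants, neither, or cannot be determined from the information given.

Dilution lowers every aqueous concentration by the same factor. Δn_aq = 0 − 1 = -1, so the system shifts toward the side with more dissolved moles — to the left.
Gas moles: reactants 3, products 3. Δn_gas = 0, so a volume change leaves Q equal to K — no shift from this change.
Only the nonzero effect(s) matter; the net shift is to the left.

left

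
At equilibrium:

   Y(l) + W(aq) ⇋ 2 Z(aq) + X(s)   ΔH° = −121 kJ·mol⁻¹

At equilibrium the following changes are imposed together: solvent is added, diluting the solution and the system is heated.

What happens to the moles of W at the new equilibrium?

cannot be determined

Dilution lowers every aqueous concentration by the same factor. Δn_aq = 2 − 1 = +1, so the system shifts toward the side with more dissolved moles — to the right.
The forward reaction is exothermic. Raising T favours the endothermic direction — shift to the left.
The two effects oppose each other, so the net shift — and hence the change in W — cannot be determined from the given information.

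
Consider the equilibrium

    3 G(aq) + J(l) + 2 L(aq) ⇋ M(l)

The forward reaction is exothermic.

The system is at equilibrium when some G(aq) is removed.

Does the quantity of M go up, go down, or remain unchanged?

Removing G (aq), a reactant, drives the reaction to the left.
The net shift is to the left. M is a product, so its amount decreases.

decreases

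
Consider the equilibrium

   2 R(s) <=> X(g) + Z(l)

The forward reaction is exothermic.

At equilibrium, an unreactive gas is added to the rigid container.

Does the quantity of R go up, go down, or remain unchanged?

unchanged

At constant volume, adding an inert gas leaves every reacting species' partial pressure unchanged, so Q is unchanged — no shift from this change.
No net shift occurs, so the amount of R is unchanged.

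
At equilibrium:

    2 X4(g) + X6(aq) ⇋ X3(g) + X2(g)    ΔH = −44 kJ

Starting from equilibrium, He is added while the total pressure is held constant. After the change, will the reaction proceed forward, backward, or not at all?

no shift

Adding inert gas at constant total pressure expands the volume, scaling every reacting partial pressure by the same factor. Δn_gas = 2 − 2 = 0, so Q is unchanged — no shift.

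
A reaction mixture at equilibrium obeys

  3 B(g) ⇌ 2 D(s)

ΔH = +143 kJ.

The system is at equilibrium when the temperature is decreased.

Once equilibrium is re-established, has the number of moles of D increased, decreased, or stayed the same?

decreases

The forward reaction is endothermic. Lowering T favours the exothermic direction — shift to the left.
The net shift is to the left. D is a product, so its amount decreases.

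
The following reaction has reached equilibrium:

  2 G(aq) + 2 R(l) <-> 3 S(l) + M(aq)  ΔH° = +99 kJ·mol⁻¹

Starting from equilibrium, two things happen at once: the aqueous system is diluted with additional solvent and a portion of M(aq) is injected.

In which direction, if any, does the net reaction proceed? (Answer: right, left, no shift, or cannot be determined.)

left

Dilution lowers every aqueous concentration by the same factor. Δn_aq = 1 − 2 = -1, so the system shifts toward the side with more dissolved moles — to the left.
Adding M (aq), a product, drives the reaction to the left.
All effects act in the same direction — net shift to the left.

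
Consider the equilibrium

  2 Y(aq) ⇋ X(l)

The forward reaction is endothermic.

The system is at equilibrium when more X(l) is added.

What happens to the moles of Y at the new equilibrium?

unchanged

X is a pure liquid; its activity is 1 regardless of amount, so Q is unaffected — no shift from this change.
No net shift occurs, so the amount of Y is unchanged.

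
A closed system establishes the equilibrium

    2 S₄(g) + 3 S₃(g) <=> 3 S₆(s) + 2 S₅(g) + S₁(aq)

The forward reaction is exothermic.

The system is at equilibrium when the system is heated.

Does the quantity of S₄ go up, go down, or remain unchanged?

increases

The forward reaction is exothermic. Raising T favours the endothermic direction — shift to the left.
The net shift is to the left. S₄ is a reactant, so its amount increases.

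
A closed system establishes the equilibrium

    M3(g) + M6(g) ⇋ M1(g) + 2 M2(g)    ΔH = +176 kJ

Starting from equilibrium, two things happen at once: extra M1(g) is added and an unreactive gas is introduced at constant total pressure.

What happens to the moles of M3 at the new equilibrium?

cannot be determined

Adding M1 (g), a product, drives the reaction to the left.
Adding inert gas at constant total pressure expands the volume and lowers every reacting partial pressure. With Δn_gas = 3 − 2 = +1, Q moves away from K toward the side with fewer gas moles, so the system shifts toward the side with more gas moles — to the right.
The two effects oppose each other, so the net shift — and hence the change in M3 — cannot be determined from the given information.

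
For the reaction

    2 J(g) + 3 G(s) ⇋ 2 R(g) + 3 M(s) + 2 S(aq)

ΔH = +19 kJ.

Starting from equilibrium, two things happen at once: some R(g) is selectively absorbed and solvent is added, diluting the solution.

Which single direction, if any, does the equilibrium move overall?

right

Removing R (g), a product, drives the reaction to the right.
Dilution lowers every aqueous concentration by the same factor. Δn_aq = 2 − 0 = +2, so the system shifts toward the side with more dissolved moles — to the right.
All effects act in the same direction — net shift to the right.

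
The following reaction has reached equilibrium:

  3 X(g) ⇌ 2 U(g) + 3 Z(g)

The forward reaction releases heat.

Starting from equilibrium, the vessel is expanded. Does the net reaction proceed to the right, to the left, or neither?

Gas moles: reactants 3, products 5 (Δn_gas = +2). Expansion shifts the system toward the side with more moles of gas — to the right.

right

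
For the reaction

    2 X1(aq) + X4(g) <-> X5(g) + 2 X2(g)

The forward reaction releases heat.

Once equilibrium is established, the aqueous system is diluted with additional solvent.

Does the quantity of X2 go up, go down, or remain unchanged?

decreases

Dilution lowers every aqueous concentration by the same factor. Δn_aq = 0 − 2 = -2, so the system shifts toward the side with more dissolved moles — to the left.
The net shift is to the left. X2 is a product, so its amount decreases.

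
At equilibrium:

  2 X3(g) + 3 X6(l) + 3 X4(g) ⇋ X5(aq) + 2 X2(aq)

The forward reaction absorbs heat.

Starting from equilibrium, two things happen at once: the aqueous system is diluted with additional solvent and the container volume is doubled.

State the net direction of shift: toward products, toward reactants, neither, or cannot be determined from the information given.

cannot be determined

Dilution lowers every aqueous concentration by the same factor. Δn_aq = 3 − 0 = +3, so the system shifts toward the side with more dissolved moles — to the right.
Gas moles: reactants 5, products 0 (Δn_gas = -5). Expansion shifts the system toward the side with more moles of gas — to the left.
The individual effects push in opposite directions; without quantitative information the net direction cannot be determined.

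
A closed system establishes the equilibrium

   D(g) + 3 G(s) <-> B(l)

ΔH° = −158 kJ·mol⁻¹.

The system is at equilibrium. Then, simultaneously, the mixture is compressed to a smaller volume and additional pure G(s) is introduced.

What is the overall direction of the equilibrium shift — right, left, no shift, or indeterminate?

Gas moles: reactants 1, products 0 (Δn_gas = -1). Compression shifts the system toward the side with fewer moles of gas — to the right.
G is a pure solid; its activity is 1 regardless of amount, so Q is unaffected — no shift from this change.
Only the nonzero effect(s) matter; the net shift is to the right.

right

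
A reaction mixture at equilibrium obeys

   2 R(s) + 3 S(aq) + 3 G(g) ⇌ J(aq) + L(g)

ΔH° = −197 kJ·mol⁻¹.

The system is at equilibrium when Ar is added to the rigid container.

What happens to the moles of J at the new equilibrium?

unchanged

At constant volume, adding an inert gas leaves every reacting species' partial pressure unchanged, so Q is unchanged — no shift from this change.
No net shift occurs, so the amount of J is unchanged.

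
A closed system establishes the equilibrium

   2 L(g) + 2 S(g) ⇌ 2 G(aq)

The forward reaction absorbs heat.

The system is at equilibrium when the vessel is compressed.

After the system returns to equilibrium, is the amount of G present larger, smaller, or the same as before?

increases

Gas moles: reactants 4, products 0 (Δn_gas = -4). Compression shifts the system toward the side with fewer moles of gas — to the right.
The net shift is to the right. G is a product, so its amount increases.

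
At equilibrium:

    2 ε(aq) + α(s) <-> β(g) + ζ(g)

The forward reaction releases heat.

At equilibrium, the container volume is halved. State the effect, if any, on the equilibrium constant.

unchanged

The equilibrium constant depends only on temperature. This perturbation may move the position of equilibrium, but since T is unchanged, K itself is unchanged.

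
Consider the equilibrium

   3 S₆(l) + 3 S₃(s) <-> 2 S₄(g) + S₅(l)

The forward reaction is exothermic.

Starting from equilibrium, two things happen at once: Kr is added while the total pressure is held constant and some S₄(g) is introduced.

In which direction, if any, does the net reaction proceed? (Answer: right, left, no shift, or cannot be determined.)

Adding inert gas at constant total pressure expands the volume and lowers every reacting partial pressure. With Δn_gas = 2 − 0 = +2, Q moves away from K toward the side with fewer gas moles, so the system shifts toward the side with more gas moles — to the right.
Adding S₄ (g), a product, drives the reaction to the left.
The individual effects push in opposite directions; without quantitative information the net direction cannot be determined.

cannot be determined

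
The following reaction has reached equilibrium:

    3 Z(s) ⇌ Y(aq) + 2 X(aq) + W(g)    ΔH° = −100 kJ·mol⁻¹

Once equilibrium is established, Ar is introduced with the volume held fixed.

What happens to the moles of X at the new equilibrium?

At constant volume, adding an inert gas leaves every reacting species' partial pressure unchanged, so Q is unchanged — no shift from this change.
No net shift occurs, so the amount of X is unchanged.

unchanged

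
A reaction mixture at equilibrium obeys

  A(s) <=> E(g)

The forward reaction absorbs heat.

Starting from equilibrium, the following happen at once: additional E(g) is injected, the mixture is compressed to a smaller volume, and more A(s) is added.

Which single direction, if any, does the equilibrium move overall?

Adding E (g), a product, drives the reaction to the left.
Gas moles: reactants 0, products 1 (Δn_gas = +1). Compression shifts the system toward the side with fewer moles of gas — to the left.
A is a pure solid; its activity is 1 regardless of amount, so Q is unaffected — no shift from this change.
Only the nonzero effect(s) matter; the net shift is to the left.

left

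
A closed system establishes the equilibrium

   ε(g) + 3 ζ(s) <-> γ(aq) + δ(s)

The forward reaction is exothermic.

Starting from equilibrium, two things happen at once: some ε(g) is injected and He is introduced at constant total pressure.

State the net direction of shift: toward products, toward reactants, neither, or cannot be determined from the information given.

Adding ε (g), a reactant, drives the reaction to the right.
Adding inert gas at constant total pressure expands the volume and lowers every reacting partial pressure. With Δn_gas = 0 − 1 = -1, Q moves away from K toward the side with fewer gas moles, so the system shifts toward the side with more gas moles — to the left.
The individual effects push in opposite directions; without quantitative information the net direction cannot be determined.

cannot be determined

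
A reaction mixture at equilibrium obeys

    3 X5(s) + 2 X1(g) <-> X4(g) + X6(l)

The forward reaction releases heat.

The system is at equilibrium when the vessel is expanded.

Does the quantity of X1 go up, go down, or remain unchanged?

increases

Gas moles: reactants 2, products 1 (Δn_gas = -1). Expansion shifts the system toward the side with more moles of gas — to the left.
The net shift is to the left. X1 is a reactant, so its amount increases.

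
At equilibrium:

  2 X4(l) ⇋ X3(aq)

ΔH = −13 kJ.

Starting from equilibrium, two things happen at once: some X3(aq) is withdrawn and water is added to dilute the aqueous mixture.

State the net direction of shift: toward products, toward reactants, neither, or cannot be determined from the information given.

right

Removing X3 (aq), a product, drives the reaction to the right.
Dilution lowers every aqueous concentration by the same factor. Δn_aq = 1 − 0 = +1, so the system shifts toward the side with more dissolved moles — to the right.
All effects act in the same direction — net shift to the right.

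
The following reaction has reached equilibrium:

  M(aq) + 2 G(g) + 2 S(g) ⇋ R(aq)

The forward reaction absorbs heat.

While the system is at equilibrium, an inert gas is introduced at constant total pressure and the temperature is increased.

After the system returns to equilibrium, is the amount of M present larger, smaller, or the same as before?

cannot be determined

Adding inert gas at constant total pressure expands the volume and lowers every reacting partial pressure. With Δn_gas = 0 − 4 = -4, Q moves away from K toward the side with fewer gas moles, so the system shifts toward the side with more gas moles — to the left.
The forward reaction is endothermic. Raising T favours the endothermic direction — shift to the right.
The two effects oppose each other, so the net shift — and hence the change in M — cannot be determined from the given information.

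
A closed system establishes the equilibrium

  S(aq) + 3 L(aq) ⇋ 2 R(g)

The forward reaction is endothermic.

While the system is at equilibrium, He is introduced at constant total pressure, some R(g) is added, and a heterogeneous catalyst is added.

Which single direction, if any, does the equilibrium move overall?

cannot be determined

Adding inert gas at constant total pressure expands the volume and lowers every reacting partial pressure. With Δn_gas = 2 − 0 = +2, Q moves away from K toward the side with fewer gas moles, so the system shifts toward the side with more gas moles — to the right.
Adding R (g), a product, drives the reaction to the left.
A catalyst speeds both forward and reverse rates equally; it changes neither Q nor K — no shift from this change.
The individual effects push in opposite directions; without quantitative information the net direction cannot be determined.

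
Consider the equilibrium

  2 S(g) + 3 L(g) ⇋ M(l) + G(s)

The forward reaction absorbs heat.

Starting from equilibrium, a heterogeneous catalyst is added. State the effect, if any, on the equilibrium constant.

unchanged

The equilibrium constant depends only on temperature. This perturbation changes neither the position of equilibrium nor K.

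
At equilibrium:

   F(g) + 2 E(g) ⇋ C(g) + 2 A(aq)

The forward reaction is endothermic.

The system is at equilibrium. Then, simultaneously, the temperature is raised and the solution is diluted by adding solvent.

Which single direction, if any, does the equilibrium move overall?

The forward reaction is endothermic. Raising T favours the endothermic direction — shift to the right.
Dilution lowers every aqueous concentration by the same factor. Δn_aq = 2 − 0 = +2, so the system shifts toward the side with more dissolved moles — to the right.
All effects act in the same direction — net shift to the right.

right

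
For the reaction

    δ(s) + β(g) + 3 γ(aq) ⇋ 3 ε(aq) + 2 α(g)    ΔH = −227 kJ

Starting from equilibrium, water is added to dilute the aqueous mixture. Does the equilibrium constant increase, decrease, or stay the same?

unchanged

The equilibrium constant depends only on temperature. This perturbation changes neither the position of equilibrium nor K.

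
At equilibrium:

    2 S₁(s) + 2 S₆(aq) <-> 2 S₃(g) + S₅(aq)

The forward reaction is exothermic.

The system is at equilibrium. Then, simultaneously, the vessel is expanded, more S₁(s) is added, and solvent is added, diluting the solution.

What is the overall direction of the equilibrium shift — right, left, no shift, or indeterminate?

Gas moles: reactants 0, products 2 (Δn_gas = +2). Expansion shifts the system toward the side with more moles of gas — to the right.
S₁ is a pure solid; its activity is 1 regardless of amount, so Q is unaffected — no shift from this change.
Dilution lowers every aqueous concentration by the same factor. Δn_aq = 1 − 2 = -1, so the system shifts toward the side with more dissolved moles — to the left.
The individual effects push in opposite directions; without quantitative information the net direction cannot be determined.

cannot be determined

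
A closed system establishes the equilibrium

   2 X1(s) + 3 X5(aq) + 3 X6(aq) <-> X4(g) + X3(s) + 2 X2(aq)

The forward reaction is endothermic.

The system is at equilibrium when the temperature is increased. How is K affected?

K depends on temperature via the van 't Hoff relation. The forward reaction is endothermic, so raising T increases K.

increases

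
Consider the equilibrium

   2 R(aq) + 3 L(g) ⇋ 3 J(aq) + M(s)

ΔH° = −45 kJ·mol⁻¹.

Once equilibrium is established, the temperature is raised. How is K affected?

K depends on temperature via the van 't Hoff relation. The forward reaction is exothermic, so raising T decreases K.

decreases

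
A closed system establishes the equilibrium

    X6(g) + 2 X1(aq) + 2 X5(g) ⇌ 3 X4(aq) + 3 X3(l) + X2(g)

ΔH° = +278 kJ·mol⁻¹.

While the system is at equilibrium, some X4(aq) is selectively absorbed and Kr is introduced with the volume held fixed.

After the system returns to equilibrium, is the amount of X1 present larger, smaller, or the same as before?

decreases

Removing X4 (aq), a product, drives the reaction to the right.
At constant volume, adding an inert gas leaves every reacting species' partial pressure unchanged, so Q is unchanged — no shift from this change.
The net shift is to the right. X1 is a reactant, so its amount decreases.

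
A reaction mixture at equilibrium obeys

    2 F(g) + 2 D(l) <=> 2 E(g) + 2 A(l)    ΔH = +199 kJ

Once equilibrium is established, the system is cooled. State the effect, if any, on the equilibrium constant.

decreases

K depends on temperature via the van 't Hoff relation. The forward reaction is endothermic, so lowering T decreases K.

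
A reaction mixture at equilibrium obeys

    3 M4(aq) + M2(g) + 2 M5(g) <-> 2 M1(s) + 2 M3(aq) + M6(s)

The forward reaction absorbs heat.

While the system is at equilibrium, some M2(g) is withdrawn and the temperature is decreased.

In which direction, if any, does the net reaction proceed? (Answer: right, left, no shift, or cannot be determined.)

Removing M2 (g), a reactant, drives the reaction to the left.
The forward reaction is endothermic. Lowering T favours the exothermic direction — shift to the left.
All effects act in the same direction — net shift to the left.

left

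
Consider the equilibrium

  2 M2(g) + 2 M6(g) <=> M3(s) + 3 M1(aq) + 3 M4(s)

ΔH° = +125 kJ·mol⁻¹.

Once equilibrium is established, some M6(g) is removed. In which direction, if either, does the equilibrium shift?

Removing M6 (g), a reactant, drives the reaction to the left.

left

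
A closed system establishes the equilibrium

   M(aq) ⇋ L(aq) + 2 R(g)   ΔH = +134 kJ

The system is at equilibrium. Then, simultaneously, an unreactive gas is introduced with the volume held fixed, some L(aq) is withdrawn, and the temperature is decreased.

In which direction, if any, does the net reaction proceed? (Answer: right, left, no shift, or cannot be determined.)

cannot be determined

At constant volume, adding an inert gas leaves every reacting species' partial pressure unchanged, so Q is unchanged — no shift from this change.
Removing L (aq), a product, drives the reaction to the right.
The forward reaction is endothermic. Lowering T favours the exothermic direction — shift to the left.
The individual effects push in opposite directions; without quantitative information the net direction cannot be determined.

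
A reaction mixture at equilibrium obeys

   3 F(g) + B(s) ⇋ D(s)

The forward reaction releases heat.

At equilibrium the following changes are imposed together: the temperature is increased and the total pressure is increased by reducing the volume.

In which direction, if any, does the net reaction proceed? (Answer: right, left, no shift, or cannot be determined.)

cannot be determined

The forward reaction is exothermic. Raising T favours the endothermic direction — shift to the left.
Gas moles: reactants 3, products 0 (Δn_gas = -3). Compression shifts the system toward the side with fewer moles of gas — to the right.
The individual effects push in opposite directions; without quantitative information the net direction cannot be determined.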